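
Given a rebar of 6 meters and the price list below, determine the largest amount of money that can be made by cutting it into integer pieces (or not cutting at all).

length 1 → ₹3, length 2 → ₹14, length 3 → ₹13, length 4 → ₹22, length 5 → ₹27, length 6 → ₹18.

Let v[k] be the best obtainable value from length k. For each k, try every first piece i and keep the best of price[i] + v[k−i].
v[1] = 3
v[2] = max(3+3, 14+0) = 14
v[3] = max(3+14, 14+3, 13+0) = 17
v[4] = max(3+17, 14+14, 13+3, 22+0) = 28
v[5] = max(3+28, 14+17, 13+14, 22+3, 27+0) = 31
v[6] = max(3+31, 14+28, 13+17, 22+14, 27+3, 18+0) = 42
One optimal cutting: 2 + 2 + 2 → ₹14 + ₹14 + ₹14 = ₹42.

42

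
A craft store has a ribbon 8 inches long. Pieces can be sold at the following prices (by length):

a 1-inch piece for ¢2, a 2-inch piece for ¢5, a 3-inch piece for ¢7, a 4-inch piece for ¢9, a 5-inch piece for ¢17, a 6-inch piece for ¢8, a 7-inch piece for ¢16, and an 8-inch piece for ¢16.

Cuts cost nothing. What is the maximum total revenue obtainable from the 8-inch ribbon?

Consider every possible first cut. best[k] is the best of p[i]+best[k−i] over all sellable i≤k.
best[1] = 2
best[2] = 5
best[3] = 7  (first piece 1, then best[2]=5)
best[4] = 10  (first piece 2, then best[2]=5)
best[5] = 17
best[6] = 19  (first piece 1, then best[5]=17)
best[7] = 22  (first piece 2, then best[5]=17)
best[8] = 24  (first piece 1, then best[7]=22)
One optimal cutting: 5 + 2 + 1 → ¢17 + ¢5 + ¢2 = ¢24.

24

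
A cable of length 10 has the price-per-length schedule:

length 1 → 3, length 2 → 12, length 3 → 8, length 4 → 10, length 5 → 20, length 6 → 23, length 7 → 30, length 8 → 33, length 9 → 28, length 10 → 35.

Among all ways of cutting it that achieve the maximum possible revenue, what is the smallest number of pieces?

5

Let r[k] be the best obtainable value from length k. For each k, try every first piece i and keep the best of price[i] + r[k−i].
r[1] = 3
r[2] = 12
r[3] = 15  (first piece 1, then r[2]=12)
r[4] = 24  (first piece 2, then r[2]=12)
r[5] = 27  (first piece 1, then r[4]=24)
r[6] = 36  (first piece 2, then r[4]=24)
r[7] = 39  (first piece 1, then r[6]=36)
r[8] = 48  (first piece 2, then r[6]=36)
r[9] = 51  (first piece 1, then r[8]=48)
r[10] = 60  (first piece 2, then r[8]=48)
Maximum revenue is 60.
Now minimize piece count subject to staying optimal: for each k, pieces[k] = 1 + min over i with p[i]+r[k−i]=r[k] of pieces[k−i].
pieces[7] = 4
pieces[8] = 4
pieces[9] = 5
pieces[10] = 5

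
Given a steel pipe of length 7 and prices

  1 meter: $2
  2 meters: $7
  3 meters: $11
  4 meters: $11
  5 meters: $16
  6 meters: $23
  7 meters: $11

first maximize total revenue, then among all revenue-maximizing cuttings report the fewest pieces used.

Consider every possible first cut. r[k] is the best of p[i]+r[k−i] over all sellable i≤k.
r[1] = 2
r[2] = max(2+2, 7+0) = 7
r[3] = max(2+7, 7+2, 11+0) = 11
r[4] = max(2+11, 7+7, 11+2, 11+0) = 14
r[5] = max(2+14, 7+11, 11+7, 11+2, 16+0) = 18
r[6] = max(2+18, 7+14, 11+11, 11+7, 16+2, 23+0) = 23
r[7] = max(2+23, 7+18, 11+14, …, 23+2, 11+0) = 25
Maximum revenue is $25.
Now minimize piece count subject to staying optimal: for each k, pieces[k] = 1 + min over i with p[i]+r[k−i]=r[k] of pieces[k−i].
pieces[4] = 2
pieces[5] = 2
pieces[6] = 1
pieces[7] = 2

2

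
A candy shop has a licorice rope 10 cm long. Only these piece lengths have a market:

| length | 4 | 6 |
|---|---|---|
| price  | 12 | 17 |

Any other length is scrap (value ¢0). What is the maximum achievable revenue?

29

Let r[k] be the best obtainable value from length k. For each k, try every first piece i and keep the best of price[i] + r[k−i].
r[1] = 0
r[2] = 0
r[3] = 0
r[4] = 12
r[5] = 12
r[6] = max(12+0, 17+0) = 17
r[7] = max(12+0, 17+0) = 17
r[8] = max(12+12, 17+0) = 24
r[9] = max(12+12, 17+0) = 24
r[10] = max(12+17, 17+12) = 29
One optimal cutting: 6 + 4 → ¢29.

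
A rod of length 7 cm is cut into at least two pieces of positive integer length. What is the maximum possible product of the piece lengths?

12

Let P[k] be the best product for length k (with at least one cut). For each first piece i, the rest contributes max(k−i, P[k−i]).
P[2] = 1*max(1,0) = 1*1 = 1
P[3] = 1*max(2,1) = 1*2 = 2
P[4] = 2*max(2,1) = 2*2 = 4
P[5] = 2*max(3,2) = 2*3 = 6
P[6] = 3*max(3,2) = 3*3 = 9
P[7] = 2*max(5,6) = 2*6 = 12
One optimal split: 3 + 2 + 2; product 3*2*2 = 12.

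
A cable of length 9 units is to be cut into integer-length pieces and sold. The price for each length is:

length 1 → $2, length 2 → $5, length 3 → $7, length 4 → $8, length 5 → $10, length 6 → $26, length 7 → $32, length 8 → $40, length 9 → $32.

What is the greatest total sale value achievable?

Build R[k] bottom-up: R[k] = max over allowed piece i of (p[i] + R[k−i]).
R[1] = 2
R[2] = max(2+2, 5+0) = 5
R[3] = max(2+5, 5+2, 7+0) = 7
R[4] = max(2+7, 5+5, 7+2, 8+0) = 10
R[5] = max(2+10, 5+7, 7+5, 8+2, 10+0) = 12
R[6] = max(2+12, 5+10, 7+7, 8+5, 10+2, 26+0) = 26
R[7] = max(2+26, 5+12, 7+10, …, 26+2, 32+0) = 32
R[8] = max(2+32, 5+26, 7+12, …, 32+2, 40+0) = 40
R[9] = max(2+40, 5+32, 7+26, …, 40+2, 32+0) = 42
One optimal cutting: 8 + 1 → $40 + $2 = $42.

42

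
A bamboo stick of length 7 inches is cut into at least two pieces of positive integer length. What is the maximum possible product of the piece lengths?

Fill f[k] for k=2..7: at each k try every first piece i and multiply by the better of (k−i) uncut or f[k−i].
f[2] = 1×max(1,0) = 1×1 = 1
f[3] = 1×max(2,1) = 1×2 = 2
f[4] = 2×max(2,1) = 2×2 = 4
f[5] = 2×max(3,2) = 2×3 = 6
f[6] = 3×max(3,2) = 3×3 = 9
f[7] = 2×max(5,6) = 2×6 = 12
One optimal split: 3 + 2 + 2; product 3×2×2 = 12.

12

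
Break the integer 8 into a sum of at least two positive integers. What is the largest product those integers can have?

18

Define prod[k] = max over 1≤i<k of i · max(k−i, prod[k−i]); the inner max lets the remainder stay uncut if that's better.
prod[2] = 1·max(1,0) = 1·1 = 1
prod[3] = max(1·2, 2·1) = 2
prod[4] = max(1·3, 2·2, 3·1) = 4
prod[5] = max(1·4, 2·3, 3·2, 4·1) = 6
prod[6] = max(1·6, 2·4, 3·3, 4·2, 5·1) = 9
prod[7] = max(1·9, 2·6, 3·4, 4·3, 5·2, 6·1) = 12
prod[8] = max(1·12, 2·9, 3·6, …, 6·2, 7·1) = 18
One optimal split: 3 + 3 + 2; product 3·3·2 = 18.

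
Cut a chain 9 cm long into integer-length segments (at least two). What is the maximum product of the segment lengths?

Define g[k] = max over 1≤i<k of i · max(k−i, g[k−i]); the inner max lets the remainder stay uncut if that's better.
g[2] = 1*max(1,0) = 1*1 = 1
g[3] = 1*max(2,1) = 1*2 = 2
g[4] = 2*max(2,1) = 2*2 = 4
g[5] = 2*max(3,2) = 2*3 = 6
g[6] = 3*max(3,2) = 3*3 = 9
g[7] = 2*max(5,6) = 2*6 = 12
g[8] = 2*max(6,9) = 2*9 = 18
g[9] = 3*max(6,9) = 3*9 = 27
One optimal split: 3 + 3 + 3; product 3*3*3 = 27.

27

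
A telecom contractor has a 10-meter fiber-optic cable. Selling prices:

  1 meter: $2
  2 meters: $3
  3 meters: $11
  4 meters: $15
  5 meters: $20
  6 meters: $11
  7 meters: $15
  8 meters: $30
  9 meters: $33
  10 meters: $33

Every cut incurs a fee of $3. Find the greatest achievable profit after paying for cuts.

Build v[k] bottom-up: v[k] = max over allowed piece i of (p[i] + v[k−i]) − 3 per cut.
v[1] = 2
v[2] = max(2+2-3, 3+0) = 3
v[3] = max(2+3-3, 3+2-3, 11+0) = 11
v[4] = max(2+11-3, 3+3-3, 11+2-3, 15+0) = 15
v[5] = max(2+15-3, 3+11-3, 11+3-3, 15+2-3, 20+0) = 20
v[6] = max(2+20-3, 3+15-3, 11+11-3, 15+3-3, 20+2-3, 11+0) = 19
v[7] = max(2+19-3, 3+20-3, 11+15-3, …, 11+2-3, 15+0) = 23
v[8] = max(2+23-3, 3+19-3, 11+20-3, …, 15+2-3, 30+0) = 30
v[9] = max(2+30-3, 3+23-3, 11+19-3, …, 30+2-3, 33+0) = 33
v[10] = max(2+33-3, 3+30-3, 11+23-3, …, 33+2-3, 33+0) = 37
One optimal plan: pieces 5 + 5 (1 cut) → $40 − $3 = $37.

37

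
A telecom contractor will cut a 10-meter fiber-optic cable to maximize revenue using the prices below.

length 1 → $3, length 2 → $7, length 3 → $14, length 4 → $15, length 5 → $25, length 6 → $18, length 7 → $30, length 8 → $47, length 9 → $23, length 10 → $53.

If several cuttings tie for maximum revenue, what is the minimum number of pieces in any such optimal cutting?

Let r[k] be the best obtainable value from length k. For each k, try every first piece i and keep the best of price[i] + r[k−i].
r[1] = 3
r[2] = 7
r[3] = 14
r[4] = 17  (first piece 1, then r[3]=14)
r[5] = 25
r[6] = 28  (first piece 1, then r[5]=25)
r[7] = 32  (first piece 2, then r[5]=25)
r[8] = 47
r[9] = 50  (first piece 1, then r[8]=47)
r[10] = 54  (first piece 2, then r[8]=47)
Maximum revenue is $54.
Now minimize piece count subject to staying optimal: for each k, pieces[k] = 1 + min over i with p[i]+r[k−i]=r[k] of pieces[k−i].
pieces[7] = 2
pieces[8] = 1
pieces[9] = 2
pieces[10] = 2

2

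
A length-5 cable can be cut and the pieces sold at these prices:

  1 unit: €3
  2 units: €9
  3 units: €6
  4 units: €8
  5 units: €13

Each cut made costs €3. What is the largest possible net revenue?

Build v[k] bottom-up: v[k] = max over allowed piece i of (p[i] + v[k−i]) − 3 per cut.
v[1] = 3
v[2] = max(3+3-3, 9+0) = 9
v[3] = max(3+9-3, 9+3-3, 6+0) = 9
v[4] = max(3+9-3, 9+9-3, 6+3-3, 8+0) = 15
v[5] = max(3+15-3, 9+9-3, 6+9-3, 8+3-3, 13+0) = 15
One optimal plan: pieces 2 + 2 + 1 (2 cuts) → €21 − €6 = €15.

15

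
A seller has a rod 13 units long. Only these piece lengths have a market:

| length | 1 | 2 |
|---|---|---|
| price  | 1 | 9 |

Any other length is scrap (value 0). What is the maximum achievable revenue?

55

Let f[k] be the best obtainable value from length k. For each k, try every first piece i and keep the best of price[i] + f[k−i].
f[1] = 1
f[2] = 9
f[3] = 10  (first piece 1, then f[2]=9)
f[4] = 18  (first piece 2, then f[2]=9)
f[5] = 19  (first piece 1, then f[4]=18)
f[6] = 27  (first piece 2, then f[4]=18)
f[7] = 28  (first piece 1, then f[6]=27)
f[8] = 36  (first piece 2, then f[6]=27)
f[9] = 37  (first piece 1, then f[8]=36)
f[10] = 45  (first piece 2, then f[8]=36)
f[11] = 46  (first piece 1, then f[10]=45)
f[12] = 54  (first piece 2, then f[10]=45)
f[13] = 55  (first piece 1, then f[12]=54)
One optimal cutting: 2 + 2 + 2 + 2 + 2 + 2 + 1 → 55.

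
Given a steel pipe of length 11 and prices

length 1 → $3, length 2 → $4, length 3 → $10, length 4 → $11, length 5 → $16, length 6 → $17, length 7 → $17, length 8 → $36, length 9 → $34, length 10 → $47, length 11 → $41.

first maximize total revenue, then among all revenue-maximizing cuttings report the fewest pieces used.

Build r[k] bottom-up: r[k] = max over allowed piece i of (p[i] + r[k−i]).
r[1] = 3
r[2] = max(3+3, 4+0) = 6
r[3] = max(3+6, 4+3, 10+0) = 10
r[4] = max(3+10, 4+6, 10+3, 11+0) = 13
r[5] = max(3+13, 4+10, 10+6, 11+3, 16+0) = 16
r[6] = max(3+16, 4+13, 10+10, 11+6, 16+3, 17+0) = 20
r[7] = max(3+20, 4+16, 10+13, …, 17+3, 17+0) = 23
r[8] = max(3+23, 4+20, 10+16, …, 17+3, 36+0) = 36
r[9] = max(3+36, 4+23, 10+20, …, 36+3, 34+0) = 39
r[10] = max(3+39, 4+36, 10+23, …, 34+3, 47+0) = 47
r[11] = max(3+47, 4+39, 10+36, …, 47+3, 41+0) = 50
Maximum revenue is $50.
Now minimize piece count subject to staying optimal: for each k, pieces[k] = 1 + min over i with p[i]+r[k−i]=r[k] of pieces[k−i].
pieces[8] = 1
pieces[9] = 2
pieces[10] = 1
pieces[11] = 2

2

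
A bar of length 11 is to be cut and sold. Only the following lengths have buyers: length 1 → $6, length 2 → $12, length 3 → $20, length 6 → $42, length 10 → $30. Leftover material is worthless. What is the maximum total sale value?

Consider every possible first cut. r[k] is the best of p[i]+r[k−i] over all sellable i≤k.
r[1] = 6
r[2] = max(6+6, 12+0) = 12
r[3] = max(6+12, 12+6, 20+0) = 20
r[4] = max(6+20, 12+12, 20+6) = 26
r[5] = max(6+26, 12+20, 20+12) = 32
r[6] = max(6+32, 12+26, 20+20, 42+0) = 42
r[7] = max(6+42, 12+32, 20+26, 42+6) = 48
r[8] = max(6+48, 12+42, 20+32, 42+12) = 54
r[9] = max(6+54, 12+48, 20+42, 42+20) = 62
r[10] = max(6+62, 12+54, 20+48, 42+26, 30+0) = 68
r[11] = max(6+68, 12+62, 20+54, 42+32, 30+6) = 74
One optimal cutting: 6 + 3 + 1 + 1 → $74.

74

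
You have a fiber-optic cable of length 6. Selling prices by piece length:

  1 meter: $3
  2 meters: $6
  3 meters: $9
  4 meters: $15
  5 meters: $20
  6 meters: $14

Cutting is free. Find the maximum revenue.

23

Let v[k] be the best obtainable value from length k. For each k, try every first piece i and keep the best of price[i] + v[k−i].
v[1] = 3
v[2] = max(3+3, 6+0) = 6
v[3] = max(3+6, 6+3, 9+0) = 9
v[4] = max(3+9, 6+6, 9+3, 15+0) = 15
v[5] = max(3+15, 6+9, 9+6, 15+3, 20+0) = 20
v[6] = max(3+20, 6+15, 9+9, 15+6, 20+3, 14+0) = 23
One optimal cutting: 5 + 1 → $20 + $3 = $23.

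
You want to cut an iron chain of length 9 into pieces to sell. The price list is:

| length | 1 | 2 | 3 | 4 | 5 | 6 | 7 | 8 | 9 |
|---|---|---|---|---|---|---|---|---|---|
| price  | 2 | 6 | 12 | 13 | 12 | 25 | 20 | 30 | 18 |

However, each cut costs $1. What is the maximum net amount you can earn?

Consider every possible first cut. r[k] is the best of p[i]+r[k−i] over all sellable i≤k, charging 1 whenever i<k.
r[1] = 2
r[2] = max(2+2-1, 6+0) = 6
r[3] = max(2+6-1, 6+2-1, 12+0) = 12
r[4] = max(2+12-1, 6+6-1, 12+2-1, 13+0) = 13
r[5] = max(2+13-1, 6+12-1, 12+6-1, 13+2-1, 12+0) = 17
r[6] = max(2+17-1, 6+13-1, 12+12-1, 13+6-1, 12+2-1, 25+0) = 25
r[7] = max(2+25-1, 6+17-1, 12+13-1, …, 25+2-1, 20+0) = 26
r[8] = max(2+26-1, 6+25-1, 12+17-1, …, 20+2-1, 30+0) = 30
r[9] = max(2+30-1, 6+26-1, 12+25-1, …, 30+2-1, 18+0) = 36
One optimal plan: pieces 6 + 3 (1 cut) → $37 − $1 = $36.

36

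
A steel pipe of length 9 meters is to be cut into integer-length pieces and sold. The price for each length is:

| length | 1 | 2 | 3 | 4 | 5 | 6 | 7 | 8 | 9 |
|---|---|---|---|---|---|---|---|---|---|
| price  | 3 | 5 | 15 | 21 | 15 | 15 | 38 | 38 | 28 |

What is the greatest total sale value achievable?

Let r[k] be the best obtainable value from length k. For each k, try every first piece i and keep the best of price[i] + r[k−i].
r[1] = 3
r[2] = max(3+3, 5+0) = 6
r[3] = max(3+6, 5+3, 15+0) = 15
r[4] = max(3+15, 5+6, 15+3, 21+0) = 21
r[5] = max(3+21, 5+15, 15+6, 21+3, 15+0) = 24
r[6] = max(3+24, 5+21, 15+15, 21+6, 15+3, 15+0) = 30
r[7] = max(3+30, 5+24, 15+21, …, 15+3, 38+0) = 38
r[8] = max(3+38, 5+30, 15+24, …, 38+3, 38+0) = 42
r[9] = max(3+42, 5+38, 15+30, …, 38+3, 28+0) = 45
One optimal cutting: 4 + 4 + 1 → $21 + $21 + $3 = $45.

45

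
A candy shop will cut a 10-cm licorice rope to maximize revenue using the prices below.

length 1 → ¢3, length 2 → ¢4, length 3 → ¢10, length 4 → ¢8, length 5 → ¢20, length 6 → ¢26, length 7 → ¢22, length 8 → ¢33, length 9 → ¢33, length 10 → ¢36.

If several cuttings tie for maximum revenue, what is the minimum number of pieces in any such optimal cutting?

2

Build r[k] bottom-up: r[k] = max over allowed piece i of (p[i] + r[k−i]).
r[1] = 3
r[2] = max(3+3, 4+0) = 6
r[3] = max(3+6, 4+3, 10+0) = 10
r[4] = max(3+10, 4+6, 10+3, 8+0) = 13
r[5] = max(3+13, 4+10, 10+6, 8+3, 20+0) = 20
r[6] = max(3+20, 4+13, 10+10, 8+6, 20+3, 26+0) = 26
r[7] = max(3+26, 4+20, 10+13, …, 26+3, 22+0) = 29
r[8] = max(3+29, 4+26, 10+20, …, 22+3, 33+0) = 33
r[9] = max(3+33, 4+29, 10+26, …, 33+3, 33+0) = 36
r[10] = max(3+36, 4+33, 10+29, …, 33+3, 36+0) = 40
Maximum revenue is ¢40.
Now minimize piece count subject to staying optimal: for each k, pieces[k] = 1 + min over i with p[i]+r[k−i]=r[k] of pieces[k−i].
pieces[7] = 2
pieces[8] = 1
pieces[9] = 2
pieces[10] = 2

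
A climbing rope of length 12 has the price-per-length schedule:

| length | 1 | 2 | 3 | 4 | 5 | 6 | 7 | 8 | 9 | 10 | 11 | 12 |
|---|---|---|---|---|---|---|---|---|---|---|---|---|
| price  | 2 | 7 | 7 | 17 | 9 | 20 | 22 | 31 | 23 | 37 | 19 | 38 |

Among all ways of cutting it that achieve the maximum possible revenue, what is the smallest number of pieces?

Let r[k] be the best obtainable value from length k. For each k, try every first piece i and keep the best of price[i] + r[k−i].
r[1] = 2
r[2] = max(2+2, 7+0) = 7
r[3] = max(2+7, 7+2, 7+0) = 9
r[4] = max(2+9, 7+7, 7+2, 17+0) = 17
r[5] = max(2+17, 7+9, 7+7, 17+2, 9+0) = 19
r[6] = max(2+19, 7+17, 7+9, 17+7, 9+2, 20+0) = 24
r[7] = max(2+24, 7+19, 7+17, …, 20+2, 22+0) = 26
r[8] = max(2+26, 7+24, 7+19, …, 22+2, 31+0) = 34
r[9] = max(2+34, 7+26, 7+24, …, 31+2, 23+0) = 36
r[10] = max(2+36, 7+34, 7+26, …, 23+2, 37+0) = 41
r[11] = max(2+41, 7+36, 7+34, …, 37+2, 19+0) = 43
r[12] = max(2+43, 7+41, 7+36, …, 19+2, 38+0) = 51
Maximum revenue is €51.
Now minimize piece count subject to staying optimal: for each k, pieces[k] = 1 + min over i with p[i]+r[k−i]=r[k] of pieces[k−i].
pieces[9] = 3
pieces[10] = 3
pieces[11] = 4
pieces[12] = 3

3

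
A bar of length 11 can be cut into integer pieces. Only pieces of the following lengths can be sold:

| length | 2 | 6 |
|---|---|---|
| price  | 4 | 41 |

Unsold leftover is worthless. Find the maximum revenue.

49

Build best[k] bottom-up: best[k] = max over allowed piece i of (p[i] + best[k−i]).
best[1] = 0
best[2] = 4
best[3] = 4
best[4] = 8  (first piece 2, then best[2]=4)
best[5] = 8
best[6] = max(4+8, 41+0) = 41
best[7] = max(4+8, 41+0) = 41
best[8] = max(4+41, 41+4) = 45
best[9] = max(4+41, 41+4) = 45
best[10] = max(4+45, 41+8) = 49
best[11] = max(4+45, 41+8) = 49
One optimal cutting: pieces 6 + 2 + 2 with 1 unit of scrap → €49.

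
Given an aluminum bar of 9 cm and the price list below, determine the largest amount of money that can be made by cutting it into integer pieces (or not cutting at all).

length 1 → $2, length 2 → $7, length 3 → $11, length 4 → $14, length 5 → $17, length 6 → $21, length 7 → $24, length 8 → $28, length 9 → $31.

Build v[k] bottom-up: v[k] = max over allowed piece i of (p[i] + v[k−i]).
v[1] = 2
v[2] = max(2+2, 7+0) = 7
v[3] = max(2+7, 7+2, 11+0) = 11
v[4] = max(2+11, 7+7, 11+2, 14+0) = 14
v[5] = max(2+14, 7+11, 11+7, 14+2, 17+0) = 18
v[6] = max(2+18, 7+14, 11+11, 14+7, 17+2, 21+0) = 22
v[7] = max(2+22, 7+18, 11+14, …, 21+2, 24+0) = 25
v[8] = max(2+25, 7+22, 11+18, …, 24+2, 28+0) = 29
v[9] = max(2+29, 7+25, 11+22, …, 28+2, 31+0) = 33
One optimal cutting: 3 + 3 + 3 → $11 + $11 + $11 = $33.

33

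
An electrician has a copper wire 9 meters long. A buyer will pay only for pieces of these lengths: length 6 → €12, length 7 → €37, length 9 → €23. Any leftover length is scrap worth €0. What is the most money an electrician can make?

Consider every possible first cut. r[k] is the best of p[i]+r[k−i] over all sellable i≤k.
r[1] = 0
r[2] = 0
r[3] = 0
r[4] = 0
r[5] = 0
r[6] = 12
r[7] = max(12+0, 37+0) = 37
r[8] = max(12+0, 37+0) = 37
r[9] = max(12+0, 37+0, 23+0) = 37
One optimal cutting: pieces 7 with 2 meters of scrap → €37.

37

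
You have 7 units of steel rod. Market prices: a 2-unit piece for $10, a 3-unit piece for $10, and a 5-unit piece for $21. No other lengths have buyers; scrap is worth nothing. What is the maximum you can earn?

Build f[k] bottom-up: f[k] = max over allowed piece i of (p[i] + f[k−i]).
f[1] = 0
f[2] = 10
f[3] = 10
f[4] = 20  (first piece 2, then f[2]=10)
f[5] = 21
f[6] = 30  (first piece 2, then f[4]=20)
f[7] = 31  (first piece 2, then f[5]=21)
One optimal cutting: 5 + 2 → $31.

31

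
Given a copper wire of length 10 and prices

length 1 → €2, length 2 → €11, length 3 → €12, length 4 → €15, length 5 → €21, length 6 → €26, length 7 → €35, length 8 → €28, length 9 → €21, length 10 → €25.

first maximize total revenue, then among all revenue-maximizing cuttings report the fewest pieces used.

Build r[k] bottom-up: r[k] = max over allowed piece i of (p[i] + r[k−i]).
r[1] = 2
r[2] = 11
r[3] = 13  (first piece 1, then r[2]=11)
r[4] = 22  (first piece 2, then r[2]=11)
r[5] = 24  (first piece 1, then r[4]=22)
r[6] = 33  (first piece 2, then r[4]=22)
r[7] = 35  (first piece 1, then r[6]=33)
r[8] = 44  (first piece 2, then r[6]=33)
r[9] = 46  (first piece 1, then r[8]=44)
r[10] = 55  (first piece 2, then r[8]=44)
Maximum revenue is €55.
Now minimize piece count subject to staying optimal: for each k, pieces[k] = 1 + min over i with p[i]+r[k−i]=r[k] of pieces[k−i].
pieces[7] = 1
pieces[8] = 4
pieces[9] = 2
pieces[10] = 5

5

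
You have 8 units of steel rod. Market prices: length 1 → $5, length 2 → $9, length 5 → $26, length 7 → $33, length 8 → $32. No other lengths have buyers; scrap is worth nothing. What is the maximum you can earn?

Build best[k] bottom-up: best[k] = max over allowed piece i of (p[i] + best[k−i]).
best[1] = 5
best[2] = 10  (first piece 1, then best[1]=5)
best[3] = 15  (first piece 1, then best[2]=10)
best[4] = 20  (first piece 1, then best[3]=15)
best[5] = 26
best[6] = 31  (first piece 1, then best[5]=26)
best[7] = 36  (first piece 1, then best[6]=31)
best[8] = 41  (first piece 1, then best[7]=36)
One optimal cutting: 5 + 1 + 1 + 1 → $41.

41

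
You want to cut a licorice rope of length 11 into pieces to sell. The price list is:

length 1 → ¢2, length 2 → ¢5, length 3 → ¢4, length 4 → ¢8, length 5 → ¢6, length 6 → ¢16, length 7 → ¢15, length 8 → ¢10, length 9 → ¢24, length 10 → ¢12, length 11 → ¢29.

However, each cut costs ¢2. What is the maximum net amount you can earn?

29

Consider every possible first cut. v[k] is the best of p[i]+v[k−i] over all sellable i≤k, charging 2 whenever i<k.
v[1] = 2
v[2] = max(2+2-2, 5+0) = 5
v[3] = max(2+5-2, 5+2-2, 4+0) = 5
v[4] = max(2+5-2, 5+5-2, 4+2-2, 8+0) = 8
v[5] = max(2+8-2, 5+5-2, 4+5-2, 8+2-2, 6+0) = 8
v[6] = max(2+8-2, 5+8-2, 4+5-2, 8+5-2, 6+2-2, 16+0) = 16
v[7] = max(2+16-2, 5+8-2, 4+8-2, …, 16+2-2, 15+0) = 16
v[8] = max(2+16-2, 5+16-2, 4+8-2, …, 15+2-2, 10+0) = 19
v[9] = max(2+19-2, 5+16-2, 4+16-2, …, 10+2-2, 24+0) = 24
v[10] = max(2+24-2, 5+19-2, 4+16-2, …, 24+2-2, 12+0) = 24
v[11] = max(2+24-2, 5+24-2, 4+19-2, …, 12+2-2, 29+0) = 29
Best is to make no cuts and sell whole for ¢29.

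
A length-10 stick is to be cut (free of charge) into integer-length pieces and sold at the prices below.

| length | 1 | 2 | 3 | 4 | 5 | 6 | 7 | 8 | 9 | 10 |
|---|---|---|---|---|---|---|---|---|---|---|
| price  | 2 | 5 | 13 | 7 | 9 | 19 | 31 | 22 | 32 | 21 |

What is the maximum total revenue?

Consider every possible first cut. v[k] is the best of p[i]+v[k−i] over all sellable i≤k.
v[1] = 2
v[2] = 5
v[3] = 13
v[4] = 15  (first piece 1, then v[3]=13)
v[5] = 18  (first piece 2, then v[3]=13)
v[6] = 26  (first piece 3, then v[3]=13)
v[7] = 31
v[8] = 33  (first piece 1, then v[7]=31)
v[9] = 39  (first piece 3, then v[6]=26)
v[10] = 44  (first piece 3, then v[7]=31)
One optimal cutting: 7 + 3 → €31 + €13 = €44.

44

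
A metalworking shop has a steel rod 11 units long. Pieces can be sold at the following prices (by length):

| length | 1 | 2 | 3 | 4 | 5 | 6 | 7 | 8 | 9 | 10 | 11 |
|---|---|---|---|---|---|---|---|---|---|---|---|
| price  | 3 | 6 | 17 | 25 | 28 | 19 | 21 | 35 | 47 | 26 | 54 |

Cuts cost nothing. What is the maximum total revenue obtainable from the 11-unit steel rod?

67

Build R[k] bottom-up: R[k] = max over allowed piece i of (p[i] + R[k−i]).
R[1] = 3
R[2] = 6  (first piece 1, then R[1]=3)
R[3] = 17
R[4] = 25
R[5] = 28  (first piece 1, then R[4]=25)
R[6] = 34  (first piece 3, then R[3]=17)
R[7] = 42  (first piece 3, then R[4]=25)
R[8] = 50  (first piece 4, then R[4]=25)
R[9] = 53  (first piece 1, then R[8]=50)
R[10] = 59  (first piece 3, then R[7]=42)
R[11] = 67  (first piece 3, then R[8]=50)
One optimal cutting: 4 + 4 + 3 → $25 + $25 + $17 = $67.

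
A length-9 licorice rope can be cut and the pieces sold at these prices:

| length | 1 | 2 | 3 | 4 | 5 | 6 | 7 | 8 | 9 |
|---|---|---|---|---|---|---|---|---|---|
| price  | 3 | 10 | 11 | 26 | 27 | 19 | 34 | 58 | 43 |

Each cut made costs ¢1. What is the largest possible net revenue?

Let v[k] be the best obtainable value from length k. For each k, try every first piece i and keep the best of price[i] + v[k−i] minus the 1 cut fee when i<k.
v[1] = 3
v[2] = 10
v[3] = 12  (first piece 1, then v[2]=10)
v[4] = 26
v[5] = 28  (first piece 1, then v[4]=26)
v[6] = 35  (first piece 2, then v[4]=26)
v[7] = 37  (first piece 1, then v[6]=35)
v[8] = 58
v[9] = 60  (first piece 1, then v[8]=58)
One optimal plan: pieces 8 + 1 (1 cut) → ¢61 − ¢1 = ¢60.

60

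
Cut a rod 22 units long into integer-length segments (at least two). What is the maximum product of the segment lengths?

2916

Define prod[k] = max over 1≤i<k of i · max(k−i, prod[k−i]); the inner max lets the remainder stay uncut if that's better.
prod[2] = 1×max(1,0) = 1×1 = 1
prod[3] = 1×max(2,1) = 1×2 = 2
prod[4] = 2×max(2,1) = 2×2 = 4
prod[5] = 2×max(3,2) = 2×3 = 6
prod[6] = 3×max(3,2) = 3×3 = 9
prod[7] = 2×max(5,6) = 2×6 = 12
prod[8] = 2×max(6,9) = 2×9 = 18
prod[9] = 3×max(6,9) = 3×9 = 27
prod[10] = 2×max(8,18) = 2×18 = 36
prod[11] = 2×max(9,27) = 2×27 = 54
prod[12] = 3×max(9,27) = 3×27 = 81
prod[13] = 2×max(11,54) = 2×54 = 108
prod[14] = 2×max(12,81) = 2×81 = 162
prod[15] = 3×max(12,81) = 3×81 = 243
prod[16] = 2×max(14,162) = 2×162 = 324
prod[17] = 2×max(15,243) = 2×243 = 486
prod[18] = 3×max(15,243) = 3×243 = 729
prod[19] = 2×max(17,486) = 2×486 = 972
prod[20] = 2×max(18,729) = 2×729 = 1458
prod[21] = 3×max(18,729) = 3×729 = 2187
prod[22] = 2×max(20,1458) = 2×1458 = 2916
One optimal split: 3 + 3 + 3 + 3 + 3 + 3 + 2 + 2; product 3×3×3×3×3×3×2×2 = 2916.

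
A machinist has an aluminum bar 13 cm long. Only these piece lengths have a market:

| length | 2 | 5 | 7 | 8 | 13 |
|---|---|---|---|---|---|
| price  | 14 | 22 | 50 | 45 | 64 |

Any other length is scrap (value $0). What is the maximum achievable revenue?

92

Consider every possible first cut. r[k] is the best of p[i]+r[k−i] over all sellable i≤k.
r[1] = 0
r[2] = 14
r[3] = 14
r[4] = 28  (first piece 2, then r[2]=14)
r[5] = max(14+14, 22+0) = 28
r[6] = max(14+28, 22+0) = 42
r[7] = max(14+28, 22+14, 50+0) = 50
r[8] = max(14+42, 22+14, 50+0, 45+0) = 56
r[9] = max(14+50, 22+28, 50+14, 45+0) = 64
r[10] = max(14+56, 22+28, 50+14, 45+14) = 70
r[11] = max(14+64, 22+42, 50+28, 45+14) = 78
r[12] = max(14+70, 22+50, 50+28, 45+28) = 84
r[13] = max(14+78, 22+56, 50+42, 45+28, 64+0) = 92
One optimal cutting: 7 + 2 + 2 + 2 → $92.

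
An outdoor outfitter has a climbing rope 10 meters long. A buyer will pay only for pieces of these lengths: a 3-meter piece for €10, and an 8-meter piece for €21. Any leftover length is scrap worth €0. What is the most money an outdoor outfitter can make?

30

Let r[k] be the best obtainable value from length k. For each k, try every first piece i and keep the best of price[i] + r[k−i].
r[1] = 0
r[2] = 0
r[3] = 10
r[4] = 10
r[5] = 10
r[6] = 20  (first piece 3, then r[3]=10)
r[7] = 20
r[8] = max(10+10, 21+0) = 21
r[9] = max(10+20, 21+0) = 30
r[10] = max(10+20, 21+0) = 30
One optimal cutting: pieces 3 + 3 + 3 with 1 meter of scrap → €30.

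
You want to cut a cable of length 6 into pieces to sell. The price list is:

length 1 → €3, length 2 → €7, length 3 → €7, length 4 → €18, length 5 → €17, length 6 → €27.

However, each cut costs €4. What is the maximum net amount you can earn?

Let net[k] be the best obtainable value from length k. For each k, try every first piece i and keep the best of price[i] + net[k−i] minus the 4 cut fee when i<k.
net[1] = 3
net[2] = max(3+3-4, 7+0) = 7
net[3] = max(3+7-4, 7+3-4, 7+0) = 7
net[4] = max(3+7-4, 7+7-4, 7+3-4, 18+0) = 18
net[5] = max(3+18-4, 7+7-4, 7+7-4, 18+3-4, 17+0) = 17
net[6] = max(3+17-4, 7+18-4, 7+7-4, 18+7-4, 17+3-4, 27+0) = 27
Best is to make no cuts and sell whole for €27.

27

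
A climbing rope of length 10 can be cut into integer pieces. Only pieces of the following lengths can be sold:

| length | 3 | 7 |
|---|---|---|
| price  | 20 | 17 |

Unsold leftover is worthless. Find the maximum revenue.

60

Consider every possible first cut. r[k] is the best of p[i]+r[k−i] over all sellable i≤k.
r[1] = 0
r[2] = 0
r[3] = 20
r[4] = 20
r[5] = 20
r[6] = 40  (first piece 3, then r[3]=20)
r[7] = max(20+20, 17+0) = 40
r[8] = max(20+20, 17+0) = 40
r[9] = max(20+40, 17+0) = 60
r[10] = max(20+40, 17+20) = 60
One optimal cutting: pieces 3 + 3 + 3 with 1 meter of scrap → €60.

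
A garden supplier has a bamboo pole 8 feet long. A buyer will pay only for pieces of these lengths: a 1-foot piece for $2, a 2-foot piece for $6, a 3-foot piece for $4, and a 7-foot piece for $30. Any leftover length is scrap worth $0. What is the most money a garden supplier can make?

32

Build r[k] bottom-up: r[k] = max over allowed piece i of (p[i] + r[k−i]).
r[1] = 2
r[2] = 6
r[3] = 8  (first piece 1, then r[2]=6)
r[4] = 12  (first piece 2, then r[2]=6)
r[5] = 14  (first piece 1, then r[4]=12)
r[6] = 18  (first piece 2, then r[4]=12)
r[7] = 30
r[8] = 32  (first piece 1, then r[7]=30)
One optimal cutting: 7 + 1 → $32.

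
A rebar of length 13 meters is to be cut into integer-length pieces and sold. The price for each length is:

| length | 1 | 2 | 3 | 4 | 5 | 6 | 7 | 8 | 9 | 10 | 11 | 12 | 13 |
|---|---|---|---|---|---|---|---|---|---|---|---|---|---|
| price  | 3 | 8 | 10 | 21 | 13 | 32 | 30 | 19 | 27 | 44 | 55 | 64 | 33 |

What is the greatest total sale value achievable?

67

Let R[k] be the best obtainable value from length k. For each k, try every first piece i and keep the best of price[i] + R[k−i].
R[1] = 3
R[2] = 8
R[3] = 11  (first piece 1, then R[2]=8)
R[4] = 21
R[5] = 24  (first piece 1, then R[4]=21)
R[6] = 32
R[7] = 35  (first piece 1, then R[6]=32)
R[8] = 42  (first piece 4, then R[4]=21)
R[9] = 45  (first piece 1, then R[8]=42)
R[10] = 53  (first piece 4, then R[6]=32)
R[11] = 56  (first piece 1, then R[10]=53)
R[12] = 64  (first piece 6, then R[6]=32)
R[13] = 67  (first piece 1, then R[12]=64)
One optimal cutting: 6 + 6 + 1 → ₹32 + ₹32 + ₹3 = ₹67.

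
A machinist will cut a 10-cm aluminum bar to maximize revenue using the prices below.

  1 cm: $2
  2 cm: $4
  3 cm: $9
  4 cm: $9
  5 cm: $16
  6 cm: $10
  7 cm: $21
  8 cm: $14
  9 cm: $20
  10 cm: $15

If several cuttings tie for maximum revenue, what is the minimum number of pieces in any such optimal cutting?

Let r[k] be the best obtainable value from length k. For each k, try every first piece i and keep the best of price[i] + r[k−i].
r[1] = 2
r[2] = max(2+2, 4+0) = 4
r[3] = max(2+4, 4+2, 9+0) = 9
r[4] = max(2+9, 4+4, 9+2, 9+0) = 11
r[5] = max(2+11, 4+9, 9+4, 9+2, 16+0) = 16
r[6] = max(2+16, 4+11, 9+9, 9+4, 16+2, 10+0) = 18
r[7] = max(2+18, 4+16, 9+11, …, 10+2, 21+0) = 21
r[8] = max(2+21, 4+18, 9+16, …, 21+2, 14+0) = 25
r[9] = max(2+25, 4+21, 9+18, …, 14+2, 20+0) = 27
r[10] = max(2+27, 4+25, 9+21, …, 20+2, 15+0) = 32
Maximum revenue is $32.
Now minimize piece count subject to staying optimal: for each k, pieces[k] = 1 + min over i with p[i]+r[k−i]=r[k] of pieces[k−i].
pieces[7] = 1
pieces[8] = 2
pieces[9] = 3
pieces[10] = 2

2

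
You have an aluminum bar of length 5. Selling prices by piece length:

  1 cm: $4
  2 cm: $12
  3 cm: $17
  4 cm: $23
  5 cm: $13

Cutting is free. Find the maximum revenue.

29

Consider every possible first cut. R[k] is the best of p[i]+R[k−i] over all sellable i≤k.
R[1] = 4
R[2] = 12
R[3] = 17
R[4] = 24  (first piece 2, then R[2]=12)
R[5] = 29  (first piece 2, then R[3]=17)
One optimal cutting: 3 + 2 → $17 + $12 = $29.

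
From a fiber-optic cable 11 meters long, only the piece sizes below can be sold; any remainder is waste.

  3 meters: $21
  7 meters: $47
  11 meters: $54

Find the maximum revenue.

68

Build r[k] bottom-up: r[k] = max over allowed piece i of (p[i] + r[k−i]).
r[1] = 0
r[2] = 0
r[3] = 21
r[4] = 21
r[5] = 21
r[6] = 42  (first piece 3, then r[3]=21)
r[7] = max(21+21, 47+0) = 47
r[8] = max(21+21, 47+0) = 47
r[9] = max(21+42, 47+0) = 63
r[10] = max(21+47, 47+21) = 68
r[11] = max(21+47, 47+21, 54+0) = 68
One optimal cutting: pieces 7 + 3 with 1 meter of scrap → $68.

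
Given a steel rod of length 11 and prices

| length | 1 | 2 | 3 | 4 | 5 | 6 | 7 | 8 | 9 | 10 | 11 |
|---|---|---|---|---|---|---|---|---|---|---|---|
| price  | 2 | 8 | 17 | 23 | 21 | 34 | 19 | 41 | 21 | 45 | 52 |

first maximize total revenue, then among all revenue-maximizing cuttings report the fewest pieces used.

3

Consider every possible first cut. r[k] is the best of p[i]+r[k−i] over all sellable i≤k.
r[1] = 2
r[2] = max(2+2, 8+0) = 8
r[3] = max(2+8, 8+2, 17+0) = 17
r[4] = max(2+17, 8+8, 17+2, 23+0) = 23
r[5] = max(2+23, 8+17, 17+8, 23+2, 21+0) = 25
r[6] = max(2+25, 8+23, 17+17, 23+8, 21+2, 34+0) = 34
r[7] = max(2+34, 8+25, 17+23, …, 34+2, 19+0) = 40
r[8] = max(2+40, 8+34, 17+25, …, 19+2, 41+0) = 46
r[9] = max(2+46, 8+40, 17+34, …, 41+2, 21+0) = 51
r[10] = max(2+51, 8+46, 17+40, …, 21+2, 45+0) = 57
r[11] = max(2+57, 8+51, 17+46, …, 45+2, 52+0) = 63
Maximum revenue is $63.
Now minimize piece count subject to staying optimal: for each k, pieces[k] = 1 + min over i with p[i]+r[k−i]=r[k] of pieces[k−i].
pieces[8] = 2
pieces[9] = 2
pieces[10] = 2
pieces[11] = 3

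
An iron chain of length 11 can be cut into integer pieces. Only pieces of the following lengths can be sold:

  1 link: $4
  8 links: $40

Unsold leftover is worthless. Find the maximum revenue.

52

Build f[k] bottom-up: f[k] = max over allowed piece i of (p[i] + f[k−i]).
f[1] = 4
f[2] = 8  (first piece 1, then f[1]=4)
f[3] = 12  (first piece 1, then f[2]=8)
f[4] = 16  (first piece 1, then f[3]=12)
f[5] = 20  (first piece 1, then f[4]=16)
f[6] = 24  (first piece 1, then f[5]=20)
f[7] = 28  (first piece 1, then f[6]=24)
f[8] = 40
f[9] = 44  (first piece 1, then f[8]=40)
f[10] = 48  (first piece 1, then f[9]=44)
f[11] = 52  (first piece 1, then f[10]=48)
One optimal cutting: 8 + 1 + 1 + 1 → $52.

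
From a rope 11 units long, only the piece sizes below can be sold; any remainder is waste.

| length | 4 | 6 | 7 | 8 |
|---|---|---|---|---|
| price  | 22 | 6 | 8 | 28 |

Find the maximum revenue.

44

Let f[k] be the best obtainable value from length k. For each k, try every first piece i and keep the best of price[i] + f[k−i].
f[1] = 0
f[2] = 0
f[3] = 0
f[4] = 22
f[5] = 22
f[6] = max(22+0, 6+0) = 22
f[7] = max(22+0, 6+0, 8+0) = 22
f[8] = max(22+22, 6+0, 8+0, 28+0) = 44
f[9] = max(22+22, 6+0, 8+0, 28+0) = 44
f[10] = max(22+22, 6+22, 8+0, 28+0) = 44
f[11] = max(22+22, 6+22, 8+22, 28+0) = 44
One optimal cutting: pieces 4 + 4 with 3 units of scrap → 44.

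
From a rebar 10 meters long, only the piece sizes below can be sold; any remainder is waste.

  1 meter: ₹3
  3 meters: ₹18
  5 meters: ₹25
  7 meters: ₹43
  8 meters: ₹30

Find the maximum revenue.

Let r[k] be the best obtainable value from length k. For each k, try every first piece i and keep the best of price[i] + r[k−i].
r[1] = 3
r[2] = 6  (first piece 1, then r[1]=3)
r[3] = 18
r[4] = 21  (first piece 1, then r[3]=18)
r[5] = 25
r[6] = 36  (first piece 3, then r[3]=18)
r[7] = 43
r[8] = 46  (first piece 1, then r[7]=43)
r[9] = 54  (first piece 3, then r[6]=36)
r[10] = 61  (first piece 3, then r[7]=43)
One optimal cutting: 7 + 3 → ₹61.

61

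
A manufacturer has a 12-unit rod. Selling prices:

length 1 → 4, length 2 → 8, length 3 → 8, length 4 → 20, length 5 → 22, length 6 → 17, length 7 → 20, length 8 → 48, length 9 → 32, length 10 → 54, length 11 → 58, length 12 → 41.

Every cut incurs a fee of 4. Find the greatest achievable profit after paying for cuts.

Consider every possible first cut. r[k] is the best of p[i]+r[k−i] over all sellable i≤k, charging 4 whenever i<k.
r[1] = 4
r[2] = 8
r[3] = 8  (first piece 1, then r[2]=8)
r[4] = 20
r[5] = 22
r[6] = 24  (first piece 2, then r[4]=20)
r[7] = 26  (first piece 2, then r[5]=22)
r[8] = 48
r[9] = 48  (first piece 1, then r[8]=48)
r[10] = 54
r[11] = 58
r[12] = 64  (first piece 4, then r[8]=48)
One optimal plan: pieces 8 + 4 (1 cut) → 68 − 4 = 64.

64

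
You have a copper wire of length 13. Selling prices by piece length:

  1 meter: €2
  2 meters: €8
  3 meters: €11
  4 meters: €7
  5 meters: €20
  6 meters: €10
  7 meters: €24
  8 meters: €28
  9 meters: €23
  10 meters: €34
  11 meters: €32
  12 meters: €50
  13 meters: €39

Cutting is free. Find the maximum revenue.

Let r[k] be the best obtainable value from length k. For each k, try every first piece i and keep the best of price[i] + r[k−i].
r[1] = 2
r[2] = max(2+2, 8+0) = 8
r[3] = max(2+8, 8+2, 11+0) = 11
r[4] = max(2+11, 8+8, 11+2, 7+0) = 16
r[5] = max(2+16, 8+11, 11+8, 7+2, 20+0) = 20
r[6] = max(2+20, 8+16, 11+11, 7+8, 20+2, 10+0) = 24
r[7] = max(2+24, 8+20, 11+16, …, 10+2, 24+0) = 28
r[8] = max(2+28, 8+24, 11+20, …, 24+2, 28+0) = 32
r[9] = max(2+32, 8+28, 11+24, …, 28+2, 23+0) = 36
r[10] = max(2+36, 8+32, 11+28, …, 23+2, 34+0) = 40
r[11] = max(2+40, 8+36, 11+32, …, 34+2, 32+0) = 44
r[12] = max(2+44, 8+40, 11+36, …, 32+2, 50+0) = 50
r[13] = max(2+50, 8+44, 11+40, …, 50+2, 39+0) = 52
One optimal cutting: 12 + 1 → €50 + €2 = €52.

52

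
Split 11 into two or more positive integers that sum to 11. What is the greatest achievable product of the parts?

Fill P[k] for k=2..11: at each k try every first piece i and multiply by the better of (k−i) uncut or P[k−i].
Small cases: P[2]=1, P[3]=2, P[4]=4, P[5]=6, P[6]=9.
P[7] = max(1·9, 2·6, 3·4, 4·3, 5·2, 6·1) = 12
P[8] = max(1·12, 2·9, 3·6, …, 6·2, 7·1) = 18
P[9] = max(1·18, 2·12, 3·9, …, 7·2, 8·1) = 27
P[10] = max(1·27, 2·18, 3·12, …, 8·2, 9·1) = 36
P[11] = max(1·36, 2·27, 3·18, …, 9·2, 10·1) = 54
One optimal split: 3 + 3 + 3 + 2; product 3·3·3·2 = 54.

54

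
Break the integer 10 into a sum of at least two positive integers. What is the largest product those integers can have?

36

Fill m[k] for k=2..10: at each k try every first piece i and multiply by the better of (k−i) uncut or m[k−i].
m[2] = 1×max(1,0) = 1×1 = 1
m[3] = max(1×2, 2×1) = 2
m[4] = max(1×3, 2×2, 3×1) = 4
m[5] = max(1×4, 2×3, 3×2, 4×1) = 6
m[6] = max(1×6, 2×4, 3×3, 4×2, 5×1) = 9
m[7] = max(1×9, 2×6, 3×4, 4×3, 5×2, 6×1) = 12
m[8] = max(1×12, 2×9, 3×6, …, 6×2, 7×1) = 18
m[9] = max(1×18, 2×12, 3×9, …, 7×2, 8×1) = 27
m[10] = max(1×27, 2×18, 3×12, …, 8×2, 9×1) = 36
One optimal split: 3 + 3 + 2 + 2; product 3×3×2×2 = 36.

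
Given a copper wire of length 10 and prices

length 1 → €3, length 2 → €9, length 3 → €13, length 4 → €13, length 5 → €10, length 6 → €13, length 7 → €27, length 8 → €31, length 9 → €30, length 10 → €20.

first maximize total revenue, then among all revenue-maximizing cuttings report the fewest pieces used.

Build r[k] bottom-up: r[k] = max over allowed piece i of (p[i] + r[k−i]).
r[1] = 3
r[2] = max(3+3, 9+0) = 9
r[3] = max(3+9, 9+3, 13+0) = 13
r[4] = max(3+13, 9+9, 13+3, 13+0) = 18
r[5] = max(3+18, 9+13, 13+9, 13+3, 10+0) = 22
r[6] = max(3+22, 9+18, 13+13, 13+9, 10+3, 13+0) = 27
r[7] = max(3+27, 9+22, 13+18, …, 13+3, 27+0) = 31
r[8] = max(3+31, 9+27, 13+22, …, 27+3, 31+0) = 36
r[9] = max(3+36, 9+31, 13+27, …, 31+3, 30+0) = 40
r[10] = max(3+40, 9+36, 13+31, …, 30+3, 20+0) = 45
Maximum revenue is €45.
Now minimize piece count subject to staying optimal: for each k, pieces[k] = 1 + min over i with p[i]+r[k−i]=r[k] of pieces[k−i].
pieces[7] = 3
pieces[8] = 4
pieces[9] = 4
pieces[10] = 5

5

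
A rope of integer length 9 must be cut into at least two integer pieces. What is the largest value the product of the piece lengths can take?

Fill m[k] for k=2..9: at each k try every first piece i and multiply by the better of (k−i) uncut or m[k−i].
m[2] = 1*max(1,0) = 1*1 = 1
m[3] = max(1*2, 2*1) = 2
m[4] = max(1*3, 2*2, 3*1) = 4
m[5] = max(1*4, 2*3, 3*2, 4*1) = 6
m[6] = max(1*6, 2*4, 3*3, 4*2, 5*1) = 9
m[7] = max(1*9, 2*6, 3*4, 4*3, 5*2, 6*1) = 12
m[8] = max(1*12, 2*9, 3*6, …, 6*2, 7*1) = 18
m[9] = max(1*18, 2*12, 3*9, …, 7*2, 8*1) = 27
One optimal split: 3 + 3 + 3; product 3*3*3 = 27.

27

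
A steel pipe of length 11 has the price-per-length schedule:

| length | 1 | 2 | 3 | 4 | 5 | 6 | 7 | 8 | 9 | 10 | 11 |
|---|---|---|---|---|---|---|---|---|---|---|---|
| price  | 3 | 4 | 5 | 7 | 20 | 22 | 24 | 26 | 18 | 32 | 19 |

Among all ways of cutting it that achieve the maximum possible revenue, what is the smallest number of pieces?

Consider every possible first cut. r[k] is the best of p[i]+r[k−i] over all sellable i≤k.
r[1] = 3
r[2] = 6  (first piece 1, then r[1]=3)
r[3] = 9  (first piece 1, then r[2]=6)
r[4] = 12  (first piece 1, then r[3]=9)
r[5] = 20
r[6] = 23  (first piece 1, then r[5]=20)
r[7] = 26  (first piece 1, then r[6]=23)
r[8] = 29  (first piece 1, then r[7]=26)
r[9] = 32  (first piece 1, then r[8]=29)
r[10] = 40  (first piece 5, then r[5]=20)
r[11] = 43  (first piece 1, then r[10]=40)
Maximum revenue is $43.
Now minimize piece count subject to staying optimal: for each k, pieces[k] = 1 + min over i with p[i]+r[k−i]=r[k] of pieces[k−i].
pieces[8] = 4
pieces[9] = 5
pieces[10] = 2
pieces[11] = 3

3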